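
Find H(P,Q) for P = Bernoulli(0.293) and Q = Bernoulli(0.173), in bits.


H(P,Q) = -p*log2(q) - (1-p)*log2(1-q). -0.293*log2(0.173) = 0.741629; -0.707*log2(0.827) = 0.193747. H(P,Q) = 0.741629 + 0.193747 = 0.9354

0.9354 bits


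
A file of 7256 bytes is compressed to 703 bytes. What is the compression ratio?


Ratio = original / compressed = 7256 / 703 = 10.3215

10.3215


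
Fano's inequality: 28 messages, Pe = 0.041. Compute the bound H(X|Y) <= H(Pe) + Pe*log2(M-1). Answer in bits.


H(Pe) = -Pe*log2(Pe) - (1-Pe)*log2(1-Pe) = -0.041*log2(0.041) - 0.959*log2(0.959) = 0.188938 + 0.057921 = 0.2469. Pe*log2(M-1) = 0.041*log2(27) = 0.194950. Bound = H(Pe) + Pe*log2(M-1) = 0.188938 + 0.057921 + 0.194950 = 0.4418

0.4418 bits


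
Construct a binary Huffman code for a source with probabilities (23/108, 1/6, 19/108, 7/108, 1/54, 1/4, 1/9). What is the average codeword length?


Huffman construction (repeatedly merge the two least-probable nodes; each merge adds 1 bit to every symbol beneath it): 1/54 + 7/108 = 1/12; 1/12 + 1/9 = 7/36; 1/6 + 19/108 = 37/108; 7/36 + 23/108 = 11/27; 1/4 + 37/108 = 16/27; 11/27 + 16/27 = 1. Resulting codeword lengths (in the order the probabilities were given): (2, 3, 3, 4, 4, 2, 3). L_avg = sum(p_i * l_i) = 23/108*2 + 1/6*3 + 19/108*3 + 7/108*4 + 1/54*4 + 1/4*2 + 1/9*3 = 283/108 = 2.6204

2.6204 bits


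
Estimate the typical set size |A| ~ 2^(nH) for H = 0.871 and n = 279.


log2|A_typical| = nH = 279 * 0.871 = 243.009, so |A_typical| ~ 2^243.009 = 1.422e+73

1.422e+73


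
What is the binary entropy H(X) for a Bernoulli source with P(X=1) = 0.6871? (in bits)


H = -p*log2(p) - (1-p)*log2(1-p). -0.6871*log2(0.6871) = 0.372001; -0.3129*log2(0.3129) = 0.524491. H = 0.372001 + 0.524491 = 0.8965

0.8965 bits


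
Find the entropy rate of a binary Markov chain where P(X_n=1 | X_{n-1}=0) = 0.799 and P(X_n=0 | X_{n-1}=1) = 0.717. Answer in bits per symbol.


Stationary distribution: pi_0 = p10/(p01+p10) = 0.473, pi_1 = 0.527. Entropy rate H' = pi_0*H(p01) + pi_1*H(p10) = 0.473*0.7239 + 0.527*0.8595 = 0.7954

0.7954 bits/symbol


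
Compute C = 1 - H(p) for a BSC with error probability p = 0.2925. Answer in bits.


H(p) = -p*log2(p) - (1-p)*log2(1-p) = -0.2925*log2(0.2925) - 0.7075*log2(0.7075) = 0.518746 + 0.353183 = 0.8719. C = 1 - H(p) = 1 - 0.8719 = 0.1281

0.1281 bits


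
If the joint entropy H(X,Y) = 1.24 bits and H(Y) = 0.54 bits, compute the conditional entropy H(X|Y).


H(X|Y) = H(X,Y) - H(Y) = 1.24 - 0.54 = 0.7

0.7 bits


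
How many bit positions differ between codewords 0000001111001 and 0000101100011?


Count differing positions: . . . . ^ . . . ^ ^ . ^ . = 4 differences

4


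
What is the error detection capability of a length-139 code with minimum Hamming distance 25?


Detection capability = d_min - 1 = 25 - 1 = 24

24 errors


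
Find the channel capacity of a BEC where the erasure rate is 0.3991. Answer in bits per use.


C = 1 - epsilon = 1 - 0.3991 = 0.6009

0.6009 bits


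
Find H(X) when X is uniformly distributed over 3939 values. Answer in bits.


H = log2(n) = log2(3939) = 11.9436

11.9436 bits


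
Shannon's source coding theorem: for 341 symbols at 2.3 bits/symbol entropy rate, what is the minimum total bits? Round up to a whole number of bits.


Minimum bits >= n * H = 341 * 2.3 = 784.3, rounded up to a whole number of bits = 785

785 bits


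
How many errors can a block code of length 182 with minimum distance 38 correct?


Correction capability = floor((d-1)/2) = floor((38-1)/2) = 18

18 errors


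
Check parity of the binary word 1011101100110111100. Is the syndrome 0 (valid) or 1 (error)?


Syndrome = XOR of all bits = 1 XOR 0 XOR 1 XOR 1 XOR 1 XOR 0 XOR 1 XOR 1 XOR 0 XOR 0 XOR 1 XOR 1 XOR 0 XOR 1 XOR 1 XOR 1 XOR 1 XOR 0 XOR 0 = 0

0


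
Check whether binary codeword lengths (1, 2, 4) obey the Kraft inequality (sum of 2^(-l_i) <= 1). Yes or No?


Kraft sum = sum(2^(-l_i)) = 0.8125, need <= 1. Result: satisfied (a binary prefix-free code with these lengths exists)

Yes


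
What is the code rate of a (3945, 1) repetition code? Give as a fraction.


Rate = k/n = 1/3945

1/3945


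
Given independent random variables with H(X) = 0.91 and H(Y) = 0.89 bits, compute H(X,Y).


For independent variables, H(X,Y) = H(X) + H(Y) = 0.91 + 0.89 = 1.8

1.8 bits


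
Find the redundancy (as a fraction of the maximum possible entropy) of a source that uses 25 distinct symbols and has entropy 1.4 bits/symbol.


H_max = log2(K) = log2(25) = 4.6439 bits/symbol. Redundancy = 1 - H/H_max = 1 - 1.4/4.6439 = 1 - 0.3015 = 0.6985

0.6985


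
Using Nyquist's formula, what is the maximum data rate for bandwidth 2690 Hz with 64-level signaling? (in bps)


Rate = 2 * B * log2(M) = 2 * 2690 * 6.0 = 32280.0

32280.0 bps


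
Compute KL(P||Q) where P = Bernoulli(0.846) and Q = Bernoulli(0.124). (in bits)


KL = p*log2(p/q) + (1-p)*log2((1-p)/(1-q)) = 0.846*log2(0.846/0.124) + 0.154*log2(0.154/0.876) = 1.9575

1.9575 bits


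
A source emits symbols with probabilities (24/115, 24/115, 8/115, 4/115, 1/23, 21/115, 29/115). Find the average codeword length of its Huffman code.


Huffman construction (repeatedly merge the two least-probable nodes; each merge adds 1 bit to every symbol beneath it): 4/115 + 1/23 = 9/115; 8/115 + 9/115 = 17/115; 17/115 + 21/115 = 38/115; 24/115 + 24/115 = 48/115; 29/115 + 38/115 = 67/115; 48/115 + 67/115 = 1. Resulting codeword lengths (in the order the probabilities were given): (2, 2, 4, 5, 5, 3, 2). L_avg = sum(p_i * l_i) = 24/115*2 + 24/115*2 + 8/115*4 + 4/115*5 + 1/23*5 + 21/115*3 + 29/115*2 = 294/115 = 2.5565

2.5565 bits


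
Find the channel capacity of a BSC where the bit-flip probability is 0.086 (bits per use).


H(p) = -p*log2(p) - (1-p)*log2(1-p) = -0.086*log2(0.086) - 0.914*log2(0.914) = 0.304399 + 0.118577 = 0.423. C = 1 - H(p) = 1 - 0.423 = 0.577

0.577 bits


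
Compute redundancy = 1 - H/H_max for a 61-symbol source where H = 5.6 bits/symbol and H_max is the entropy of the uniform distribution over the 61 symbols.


H_max = log2(K) = log2(61) = 5.9307 bits/symbol. Redundancy = 1 - H/H_max = 1 - 5.6/5.9307 = 1 - 0.9442 = 0.0558

0.0558


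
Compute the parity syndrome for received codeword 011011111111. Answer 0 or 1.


Syndrome = XOR of all bits = 0 XOR 1 XOR 1 XOR 0 XOR 1 XOR 1 XOR 1 XOR 1 XOR 1 XOR 1 XOR 1 XOR 1 = 0

0


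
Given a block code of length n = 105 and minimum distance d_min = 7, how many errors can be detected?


Detection capability = d_min - 1 = 7 - 1 = 6

6 errors


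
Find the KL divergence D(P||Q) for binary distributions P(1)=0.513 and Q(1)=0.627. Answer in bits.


KL = p*log2(p/q) + (1-p)*log2((1-p)/(1-q)) = 0.513*log2(0.513/0.627) + 0.487*log2(0.487/0.373) = 0.0389

0.0389 bits


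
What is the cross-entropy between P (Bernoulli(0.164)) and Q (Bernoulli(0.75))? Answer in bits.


H(P,Q) = -p*log2(q) - (1-p)*log2(1-q). -0.164*log2(0.75) = 0.068066; -0.836*log2(0.25) = 1.672000. H(P,Q) = 0.068066 + 1.672000 = 1.7401

1.7401 bits


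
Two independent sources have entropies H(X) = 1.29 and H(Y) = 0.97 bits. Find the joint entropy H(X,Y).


For independent variables, H(X,Y) = H(X) + H(Y) = 1.29 + 0.97 = 2.26

2.26 bits


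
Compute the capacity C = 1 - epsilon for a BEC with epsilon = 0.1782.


C = 1 - epsilon = 1 - 0.1782 = 0.8218

0.8218 bits


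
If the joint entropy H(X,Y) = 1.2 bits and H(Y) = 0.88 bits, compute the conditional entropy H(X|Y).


H(X|Y) = H(X,Y) - H(Y) = 1.2 - 0.88 = 0.32

0.32 bits


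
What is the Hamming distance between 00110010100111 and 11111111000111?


Count differing positions: ^ ^ . . ^ ^ . ^ ^ . . . . . = 6 differences

6


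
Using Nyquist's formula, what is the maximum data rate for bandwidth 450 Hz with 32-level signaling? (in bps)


Rate = 2 * B * log2(M) = 2 * 450 * 5.0 = 4500.0

4500.0 bps


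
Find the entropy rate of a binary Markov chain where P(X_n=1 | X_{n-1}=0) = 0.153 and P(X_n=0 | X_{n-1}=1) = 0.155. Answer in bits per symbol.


Stationary distribution: pi_0 = p10/(p01+p10) = 0.5032, pi_1 = 0.4968. Entropy rate H' = pi_0*H(p01) + pi_1*H(p10) = 0.5032*0.6173 + 0.4968*0.6222 = 0.6197

0.6197 bits/symbol


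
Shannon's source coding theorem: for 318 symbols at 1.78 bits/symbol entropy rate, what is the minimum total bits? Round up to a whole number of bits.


Minimum bits >= n * H = 318 * 1.78 = 566.04, rounded up to a whole number of bits = 567

567 bits


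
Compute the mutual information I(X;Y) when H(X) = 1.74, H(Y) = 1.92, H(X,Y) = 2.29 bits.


I(X;Y) = H(X) + H(Y) - H(X,Y) = 1.74 + 1.92 - 2.29 = 1.37

1.37 bits


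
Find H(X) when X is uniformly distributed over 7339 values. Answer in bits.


H = log2(n) = log2(7339) = 12.8414

12.8414 bits


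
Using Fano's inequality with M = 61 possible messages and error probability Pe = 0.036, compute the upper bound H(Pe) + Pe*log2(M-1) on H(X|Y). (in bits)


H(Pe) = -Pe*log2(Pe) - (1-Pe)*log2(1-Pe) = -0.036*log2(0.036) - 0.964*log2(0.964) = 0.172651 + 0.050991 = 0.2236. Pe*log2(M-1) = 0.036*log2(60) = 0.212648. Bound = H(Pe) + Pe*log2(M-1) = 0.172651 + 0.050991 + 0.212648 = 0.4363

0.4363 bits


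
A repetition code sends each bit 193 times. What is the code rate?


Rate = k/n = 1/193

1/193


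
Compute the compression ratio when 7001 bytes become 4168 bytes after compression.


Ratio = original / compressed = 7001 / 4168 = 1.6797

1.6797


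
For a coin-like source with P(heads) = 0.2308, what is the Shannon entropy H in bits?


H = -p*log2(p) - (1-p)*log2(1-p). -0.2308*log2(0.2308) = 0.488208; -0.7692*log2(0.7692) = 0.291196. H = 0.488208 + 0.291196 = 0.7794

0.7794 bits


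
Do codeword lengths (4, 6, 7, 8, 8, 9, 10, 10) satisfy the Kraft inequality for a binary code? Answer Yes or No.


Kraft sum = sum(2^(-l_i)) = 0.0977, need <= 1. Result: satisfied (a binary prefix-free code with these lengths exists)

Yes


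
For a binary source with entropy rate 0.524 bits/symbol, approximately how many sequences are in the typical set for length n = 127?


log2|A_typical| = nH = 127 * 0.524 = 66.548, so |A_typical| ~ 2^66.548 = 1.079e+20

1.079e+20


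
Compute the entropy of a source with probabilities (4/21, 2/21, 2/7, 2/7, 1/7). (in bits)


H = -sum(p_i * log2(p_i)). Terms: -(4/21)*log2(4/21) = 0.455680; -(2/21)*log2(2/21) = 0.323078; -(2/7)*log2(2/7) = 0.516387; -(2/7)*log2(2/7) = 0.516387; -(1/7)*log2(1/7) = 0.401051. H = 0.455680 + 0.323078 + 0.516387 + 0.516387 + 0.401051 = 2.2126

2.2126 bits


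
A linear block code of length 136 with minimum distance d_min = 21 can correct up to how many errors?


Correction capability = floor((d-1)/2) = floor((21-1)/2) = 10

10 errors


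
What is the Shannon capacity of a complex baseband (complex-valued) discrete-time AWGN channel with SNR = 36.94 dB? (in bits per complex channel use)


SNR_linear = 10^(36.94/10) = 4943.1069; C = log2(1 + SNR_linear) = log2(1 + 4943.1069) = 12.2715

12.2715 bits/channel use


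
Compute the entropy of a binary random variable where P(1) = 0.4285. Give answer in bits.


H = -p*log2(p) - (1-p)*log2(1-p). -0.4285*log2(0.4285) = 0.523898; -0.5715*log2(0.5715) = 0.461300. H = 0.523898 + 0.461300 = 0.9852

0.9852 bits


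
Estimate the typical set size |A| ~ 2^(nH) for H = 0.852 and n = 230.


log2|A_typical| = nH = 230 * 0.852 = 195.96, so |A_typical| ~ 2^195.96 = 9.769e+58

9.769e+58


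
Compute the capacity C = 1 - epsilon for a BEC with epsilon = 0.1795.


C = 1 - epsilon = 1 - 0.1795 = 0.8205

0.8205 bits


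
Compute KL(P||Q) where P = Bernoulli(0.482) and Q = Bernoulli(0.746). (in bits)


KL = p*log2(p/q) + (1-p)*log2((1-p)/(1-q)) = 0.482*log2(0.482/0.746) + 0.518*log2(0.518/0.254) = 0.2288

0.2288 bits


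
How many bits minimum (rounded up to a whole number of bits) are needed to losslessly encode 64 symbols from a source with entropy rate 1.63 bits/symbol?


Minimum bits >= n * H = 64 * 1.63 = 104.32, rounded up to a whole number of bits = 105

105 bits


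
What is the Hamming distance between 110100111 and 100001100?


Count differing positions: . ^ . ^ . ^ . ^ ^ = 5 differences

5


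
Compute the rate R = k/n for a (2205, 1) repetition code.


Rate = k/n = 1/2205

1/2205


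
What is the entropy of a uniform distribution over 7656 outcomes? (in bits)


H = log2(n) = log2(7656) = 12.9024

12.9024 bits


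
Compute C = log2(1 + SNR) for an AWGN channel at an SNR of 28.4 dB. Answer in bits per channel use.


SNR_linear = 10^(28.4/10) = 691.831; C = log2(1 + SNR_linear) = log2(1 + 691.831) = 9.4364

9.4364 bits/channel use


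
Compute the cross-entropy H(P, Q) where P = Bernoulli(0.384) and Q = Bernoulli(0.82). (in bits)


H(P,Q) = -p*log2(q) - (1-p)*log2(1-q). -0.384*log2(0.82) = 0.109941; -0.616*log2(0.18) = 1.523942. H(P,Q) = 0.109941 + 1.523942 = 1.6339

1.6339 bits


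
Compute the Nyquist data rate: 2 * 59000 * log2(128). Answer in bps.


Rate = 2 * B * log2(M) = 2 * 59000 * 7.0 = 826000.0

826000.0 bps


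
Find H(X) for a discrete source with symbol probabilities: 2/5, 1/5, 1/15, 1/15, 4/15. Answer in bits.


H = -sum(p_i * log2(p_i)). Terms: -(2/5)*log2(2/5) = 0.528771; -(1/5)*log2(1/5) = 0.464386; -(1/15)*log2(1/15) = 0.260459; -(1/15)*log2(1/15) = 0.260459; -(4/15)*log2(4/15) = 0.508504. H = 0.528771 + 0.464386 + 0.260459 + 0.260459 + 0.508504 = 2.0226

2.0226 bits


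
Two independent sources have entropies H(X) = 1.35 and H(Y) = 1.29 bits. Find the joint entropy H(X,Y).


For independent variables, H(X,Y) = H(X) + H(Y) = 1.35 + 1.29 = 2.64

2.64 bits


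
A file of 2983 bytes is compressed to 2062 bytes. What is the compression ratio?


Ratio = original / compressed = 2983 / 2062 = 1.4467

1.4467


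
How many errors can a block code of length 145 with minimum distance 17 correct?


Correction capability = floor((d-1)/2) = floor((17-1)/2) = 8

8 errors


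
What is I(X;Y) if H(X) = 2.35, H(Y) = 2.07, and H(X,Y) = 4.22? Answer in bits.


I(X;Y) = H(X) + H(Y) - H(X,Y) = 2.35 + 2.07 - 4.22 = 0.2

0.2 bits


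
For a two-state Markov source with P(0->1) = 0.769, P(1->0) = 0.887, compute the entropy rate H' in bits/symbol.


Stationary distribution: pi_0 = p10/(p01+p10) = 0.5356, pi_1 = 0.4644. Entropy rate H' = pi_0*H(p01) + pi_1*H(p10) = 0.5356*0.7798 + 0.4644*0.5089 = 0.654

0.654 bits/symbol


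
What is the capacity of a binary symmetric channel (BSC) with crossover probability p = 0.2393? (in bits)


H(p) = -p*log2(p) - (1-p)*log2(1-p) = -0.2393*log2(0.2393) - 0.7607*log2(0.7607) = 0.493702 + 0.300173 = 0.7939. C = 1 - H(p) = 1 - 0.7939 = 0.2061

0.2061 bits


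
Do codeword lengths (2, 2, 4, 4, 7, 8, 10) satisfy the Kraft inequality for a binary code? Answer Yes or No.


Kraft sum = sum(2^(-l_i)) = 0.6377, need <= 1. Result: satisfied (a binary prefix-free code with these lengths exists)

Yes


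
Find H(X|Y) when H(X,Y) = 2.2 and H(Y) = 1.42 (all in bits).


H(X|Y) = H(X,Y) - H(Y) = 2.2 - 1.42 = 0.78

0.78 bits


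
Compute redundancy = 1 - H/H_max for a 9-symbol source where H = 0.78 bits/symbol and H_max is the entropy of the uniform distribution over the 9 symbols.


H_max = log2(K) = log2(9) = 3.1699 bits/symbol. Redundancy = 1 - H/H_max = 1 - 0.78/3.1699 = 1 - 0.2461 = 0.7539

0.7539


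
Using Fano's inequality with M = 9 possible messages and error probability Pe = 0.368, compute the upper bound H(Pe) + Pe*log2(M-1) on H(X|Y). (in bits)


H(Pe) = -Pe*log2(Pe) - (1-Pe)*log2(1-Pe) = -0.368*log2(0.368) - 0.632*log2(0.632) = 0.530738 + 0.418386 = 0.9491. Pe*log2(M-1) = 0.368*log2(8) = 1.104000. Bound = H(Pe) + Pe*log2(M-1) = 0.530738 + 0.418386 + 1.104000 = 2.0531

2.0531 bits


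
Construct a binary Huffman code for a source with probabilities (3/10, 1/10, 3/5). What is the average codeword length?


Huffman construction (repeatedly merge the two least-probable nodes; each merge adds 1 bit to every symbol beneath it): 1/10 + 3/10 = 2/5; 2/5 + 3/5 = 1. Resulting codeword lengths (in the order the probabilities were given): (2, 2, 1). L_avg = sum(p_i * l_i) = 3/10*2 + 1/10*2 + 3/5*1 = 7/5 = 1.4

1.4 bits


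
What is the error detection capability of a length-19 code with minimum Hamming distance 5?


Detection capability = d_min - 1 = 5 - 1 = 4

4 errors


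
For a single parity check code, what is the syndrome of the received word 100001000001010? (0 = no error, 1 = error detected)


Syndrome = XOR of all bits = 1 XOR 0 XOR 0 XOR 0 XOR 0 XOR 1 XOR 0 XOR 0 XOR 0 XOR 0 XOR 0 XOR 1 XOR 0 XOR 1 XOR 0 = 0

0


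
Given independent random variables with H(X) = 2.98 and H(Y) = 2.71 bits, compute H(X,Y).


For independent variables, H(X,Y) = H(X) + H(Y) = 2.98 + 2.71 = 5.69

5.69 bits


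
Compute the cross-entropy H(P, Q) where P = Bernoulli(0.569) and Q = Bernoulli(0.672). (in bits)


H(P,Q) = -p*log2(q) - (1-p)*log2(1-q). -0.569*log2(0.672) = 0.326303; -0.431*log2(0.328) = 0.693148. H(P,Q) = 0.326303 + 0.693148 = 1.0195

1.0195 bits


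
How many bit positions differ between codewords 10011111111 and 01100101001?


Count differing positions: ^ ^ ^ ^ ^ . ^ . ^ ^ . = 8 differences

8


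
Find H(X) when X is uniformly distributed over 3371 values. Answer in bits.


H = log2(n) = log2(3371) = 11.719

11.719 bits


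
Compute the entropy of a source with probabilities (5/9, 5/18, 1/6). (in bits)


H = -sum(p_i * log2(p_i)). Terms: -(5/9)*log2(5/9) = 0.471109; -(5/18)*log2(5/18) = 0.513332; -(1/6)*log2(1/6) = 0.430827. H = 0.471109 + 0.513332 + 0.430827 = 1.4153

1.4153 bits


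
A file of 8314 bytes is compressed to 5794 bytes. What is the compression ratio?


Ratio = original / compressed = 8314 / 5794 = 1.4349

1.4349


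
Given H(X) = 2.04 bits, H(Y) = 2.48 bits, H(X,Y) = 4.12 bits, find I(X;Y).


I(X;Y) = H(X) + H(Y) - H(X,Y) = 2.04 + 2.48 - 4.12 = 0.4

0.4 bits


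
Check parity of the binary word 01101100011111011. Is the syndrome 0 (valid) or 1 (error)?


Syndrome = XOR of all bits = 0 XOR 1 XOR 1 XOR 0 XOR 1 XOR 1 XOR 0 XOR 0 XOR 0 XOR 1 XOR 1 XOR 1 XOR 1 XOR 1 XOR 0 XOR 1 XOR 1 = 1

1


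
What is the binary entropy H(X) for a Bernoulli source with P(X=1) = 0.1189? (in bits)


H = -p*log2(p) - (1-p)*log2(1-p). -0.1189*log2(0.1189) = 0.365282; -0.8811*log2(0.8811) = 0.160909. H = 0.365282 + 0.160909 = 0.5262

0.5262 bits


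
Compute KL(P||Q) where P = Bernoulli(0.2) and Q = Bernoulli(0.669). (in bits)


KL = p*log2(p/q) + (1-p)*log2((1-p)/(1-q)) = 0.2*log2(0.2/0.669) + 0.8*log2(0.8/0.331) = 0.6701

0.6701 bits


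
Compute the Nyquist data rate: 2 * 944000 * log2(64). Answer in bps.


Rate = 2 * B * log2(M) = 2 * 944000 * 6.0 = 11328000.0

11328000.0 bps


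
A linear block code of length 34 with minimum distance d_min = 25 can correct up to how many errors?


Correction capability = floor((d-1)/2) = floor((25-1)/2) = 12

12 errors


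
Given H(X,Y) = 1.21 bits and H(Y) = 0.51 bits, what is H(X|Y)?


H(X|Y) = H(X,Y) - H(Y) = 1.21 - 0.51 = 0.7

0.7 bits


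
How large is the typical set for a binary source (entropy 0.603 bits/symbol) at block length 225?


log2|A_typical| = nH = 225 * 0.603 = 135.675, so |A_typical| ~ 2^135.675 = 6.954e+40

6.954e+40


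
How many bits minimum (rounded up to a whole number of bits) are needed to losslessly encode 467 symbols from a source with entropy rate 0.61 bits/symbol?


Minimum bits >= n * H = 467 * 0.61 = 284.87, rounded up to a whole number of bits = 285

285 bits


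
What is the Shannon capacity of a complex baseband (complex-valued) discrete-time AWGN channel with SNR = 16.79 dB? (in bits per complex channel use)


SNR_linear = 10^(16.79/10) = 47.7529; C = log2(1 + SNR_linear) = log2(1 + 47.7529) = 5.6074

5.6074 bits/channel use


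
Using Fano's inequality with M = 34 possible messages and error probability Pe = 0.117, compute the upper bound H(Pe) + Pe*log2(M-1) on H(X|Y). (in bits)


H(Pe) = -Pe*log2(Pe) - (1-Pe)*log2(1-Pe) = -0.117*log2(0.117) - 0.883*log2(0.883) = 0.362164 + 0.158511 = 0.5207. Pe*log2(M-1) = 0.117*log2(33) = 0.590194. Bound = H(Pe) + Pe*log2(M-1) = 0.362164 + 0.158511 + 0.590194 = 1.1109

1.1109 bits


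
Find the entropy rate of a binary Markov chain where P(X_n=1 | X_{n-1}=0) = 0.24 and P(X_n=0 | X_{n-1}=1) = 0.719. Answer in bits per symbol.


Stationary distribution: pi_0 = p10/(p01+p10) = 0.7497, pi_1 = 0.2503. Entropy rate H' = pi_0*H(p01) + pi_1*H(p10) = 0.7497*0.795 + 0.2503*0.8568 = 0.8105

0.8105 bits/symbol


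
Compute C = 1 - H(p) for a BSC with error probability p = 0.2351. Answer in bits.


H(p) = -p*log2(p) - (1-p)*log2(1-p) = -0.2351*log2(0.2351) - 0.7649*log2(0.7649) = 0.491042 + 0.295754 = 0.7868. C = 1 - H(p) = 1 - 0.7868 = 0.2132

0.2132 bits


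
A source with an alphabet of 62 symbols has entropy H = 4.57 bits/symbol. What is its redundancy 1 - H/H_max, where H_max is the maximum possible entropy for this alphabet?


H_max = log2(K) = log2(62) = 5.9542 bits/symbol. Redundancy = 1 - H/H_max = 1 - 4.57/5.9542 = 1 - 0.7675 = 0.2325

0.2325


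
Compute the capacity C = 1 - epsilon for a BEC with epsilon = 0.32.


C = 1 - epsilon = 1 - 0.32 = 0.68

0.68 bits


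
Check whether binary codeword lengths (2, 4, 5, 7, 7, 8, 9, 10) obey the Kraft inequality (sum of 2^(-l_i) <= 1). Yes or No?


Kraft sum = sum(2^(-l_i)) = 0.3662, need <= 1. Result: satisfied (a binary prefix-free code with these lengths exists)

Yes


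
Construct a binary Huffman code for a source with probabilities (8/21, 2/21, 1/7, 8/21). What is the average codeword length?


Huffman construction (repeatedly merge the two least-probable nodes; each merge adds 1 bit to every symbol beneath it): 2/21 + 1/7 = 5/21; 5/21 + 8/21 = 13/21; 8/21 + 13/21 = 1. Resulting codeword lengths (in the order the probabilities were given): (2, 3, 3, 1). L_avg = sum(p_i * l_i) = 8/21*2 + 2/21*3 + 1/7*3 + 8/21*1 = 13/7 = 1.8571

1.8571 bits


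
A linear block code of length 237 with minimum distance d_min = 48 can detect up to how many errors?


Detection capability = d_min - 1 = 48 - 1 = 47

47 errors


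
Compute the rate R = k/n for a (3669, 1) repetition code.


Rate = k/n = 1/3669

1/3669


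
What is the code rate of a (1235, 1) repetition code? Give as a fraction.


Rate = k/n = 1/1235

1/1235


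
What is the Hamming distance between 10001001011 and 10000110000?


Count differing positions: . . . . ^ ^ ^ ^ . ^ ^ = 6 differences

6


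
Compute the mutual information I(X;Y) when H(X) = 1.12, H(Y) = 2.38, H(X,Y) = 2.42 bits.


I(X;Y) = H(X) + H(Y) - H(X,Y) = 1.12 + 2.38 - 2.42 = 1.08

1.08 bits


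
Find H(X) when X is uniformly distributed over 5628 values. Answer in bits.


H = log2(n) = log2(5628) = 12.4584

12.4584 bits


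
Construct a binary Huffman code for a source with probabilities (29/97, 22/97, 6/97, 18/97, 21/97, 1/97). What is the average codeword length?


Huffman construction (repeatedly merge the two least-probable nodes; each merge adds 1 bit to every symbol beneath it): 1/97 + 6/97 = 7/97; 7/97 + 18/97 = 25/97; 21/97 + 22/97 = 43/97; 25/97 + 29/97 = 54/97; 43/97 + 54/97 = 1. Resulting codeword lengths (in the order the probabilities were given): (2, 2, 4, 3, 2, 4). L_avg = sum(p_i * l_i) = 29/97*2 + 22/97*2 + 6/97*4 + 18/97*3 + 21/97*2 + 1/97*4 = 226/97 = 2.3299

2.3299 bits


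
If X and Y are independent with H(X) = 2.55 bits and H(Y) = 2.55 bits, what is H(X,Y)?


For independent variables, H(X,Y) = H(X) + H(Y) = 2.55 + 2.55 = 5.1

5.1 bits


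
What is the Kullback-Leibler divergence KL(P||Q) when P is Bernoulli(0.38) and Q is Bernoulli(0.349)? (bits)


KL = p*log2(p/q) + (1-p)*log2((1-p)/(1-q)) = 0.38*log2(0.38/0.349) + 0.62*log2(0.62/0.651) = 0.003

0.003 bits


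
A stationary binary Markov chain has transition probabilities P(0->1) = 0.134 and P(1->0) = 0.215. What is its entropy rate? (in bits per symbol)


Stationary distribution: pi_0 = p10/(p01+p10) = 0.616, pi_1 = 0.384. Entropy rate H' = pi_0*H(p01) + pi_1*H(p10) = 0.616*0.5683 + 0.384*0.7509 = 0.6384

0.6384 bits/symbol


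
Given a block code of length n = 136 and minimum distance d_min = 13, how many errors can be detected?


Detection capability = d_min - 1 = 13 - 1 = 12

12 errors


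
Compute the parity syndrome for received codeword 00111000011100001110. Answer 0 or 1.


Syndrome = XOR of all bits = 0 XOR 0 XOR 1 XOR 1 XOR 1 XOR 0 XOR 0 XOR 0 XOR 0 XOR 1 XOR 1 XOR 1 XOR 0 XOR 0 XOR 0 XOR 0 XOR 1 XOR 1 XOR 1 XOR 0 = 1

1


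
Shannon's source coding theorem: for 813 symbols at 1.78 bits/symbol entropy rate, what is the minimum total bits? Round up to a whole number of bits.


Minimum bits >= n * H = 813 * 1.78 = 1447.14, rounded up to a whole number of bits = 1448

1448 bits


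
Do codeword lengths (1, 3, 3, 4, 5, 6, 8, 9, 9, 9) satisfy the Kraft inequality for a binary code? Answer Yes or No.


Kraft sum = sum(2^(-l_i)) = 0.8691, need <= 1. Result: satisfied (a binary prefix-free code with these lengths exists)

Yes


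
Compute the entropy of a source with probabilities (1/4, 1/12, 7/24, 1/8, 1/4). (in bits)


H = -sum(p_i * log2(p_i)). Terms: -(1/4)*log2(1/4) = 0.500000; -(1/12)*log2(1/12) = 0.298747; -(7/24)*log2(7/24) = 0.518469; -(1/8)*log2(1/8) = 0.375000; -(1/4)*log2(1/4) = 0.500000. H = 0.500000 + 0.298747 + 0.518469 + 0.375000 + 0.500000 = 2.1922

2.1922 bits


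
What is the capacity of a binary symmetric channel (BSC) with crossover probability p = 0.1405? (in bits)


H(p) = -p*log2(p) - (1-p)*log2(1-p) = -0.1405*log2(0.1405) - 0.8595*log2(0.8595) = 0.397806 + 0.187741 = 0.5855. C = 1 - H(p) = 1 - 0.5855 = 0.4145

0.4145 bits


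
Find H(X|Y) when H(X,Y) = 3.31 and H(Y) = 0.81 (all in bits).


H(X|Y) = H(X,Y) - H(Y) = 3.31 - 0.81 = 2.5

2.5 bits


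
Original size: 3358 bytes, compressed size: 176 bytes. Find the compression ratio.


Ratio = original / compressed = 3358 / 176 = 19.0795

19.0795


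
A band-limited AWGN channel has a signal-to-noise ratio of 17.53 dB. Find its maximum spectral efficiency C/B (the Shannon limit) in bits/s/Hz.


SNR_linear = 10^(17.53/10) = 56.6239; C/B = log2(1 + SNR_linear) = log2(1 + 56.6239) = 5.8486

5.8486 bits/s/Hz


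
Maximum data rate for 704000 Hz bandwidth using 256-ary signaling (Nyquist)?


Rate = 2 * B * log2(M) = 2 * 704000 * 8.0 = 11264000.0

11264000.0 bps


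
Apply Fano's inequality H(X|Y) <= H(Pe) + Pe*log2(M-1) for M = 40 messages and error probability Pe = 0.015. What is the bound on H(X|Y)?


H(Pe) = -Pe*log2(Pe) - (1-Pe)*log2(1-Pe) = -0.015*log2(0.015) - 0.985*log2(0.985) = 0.090883 + 0.021477 = 0.1124. Pe*log2(M-1) = 0.015*log2(39) = 0.079281. Bound = H(Pe) + Pe*log2(M-1) = 0.090883 + 0.021477 + 0.079281 = 0.1916

0.1916 bits


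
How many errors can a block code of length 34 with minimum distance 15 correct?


Correction capability = floor((d-1)/2) = floor((15-1)/2) = 7

7 errors


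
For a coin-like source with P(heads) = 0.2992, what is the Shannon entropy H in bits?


H = -p*log2(p) - (1-p)*log2(1-p). -0.2992*log2(0.2992) = 0.520853; -0.7008*log2(0.7008) = 0.359458. H = 0.520853 + 0.359458 = 0.8803

0.8803 bits


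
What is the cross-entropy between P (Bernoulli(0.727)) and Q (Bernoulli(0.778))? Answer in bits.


H(P,Q) = -p*log2(q) - (1-p)*log2(1-q). -0.727*log2(0.778) = 0.263289; -0.273*log2(0.222) = 0.592784. H(P,Q) = 0.263289 + 0.592784 = 0.8561

0.8561 bits


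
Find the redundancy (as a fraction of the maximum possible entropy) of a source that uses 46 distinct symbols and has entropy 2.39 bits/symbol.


H_max = log2(K) = log2(46) = 5.5236 bits/symbol. Redundancy = 1 - H/H_max = 1 - 2.39/5.5236 = 1 - 0.4327 = 0.5673

0.5673


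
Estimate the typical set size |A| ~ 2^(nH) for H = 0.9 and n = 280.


log2|A_typical| = nH = 280 * 0.9 = 252.0, so |A_typical| ~ 2^252.0 = 7.237e+75

7.237e+75


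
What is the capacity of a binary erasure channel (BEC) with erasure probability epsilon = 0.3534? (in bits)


C = 1 - epsilon = 1 - 0.3534 = 0.6466

0.6466 bits


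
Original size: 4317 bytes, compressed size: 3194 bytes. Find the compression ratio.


Ratio = original / compressed = 4317 / 3194 = 1.3516

1.3516


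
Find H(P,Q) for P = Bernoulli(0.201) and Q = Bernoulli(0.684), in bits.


H(P,Q) = -p*log2(q) - (1-p)*log2(1-q). -0.201*log2(0.684) = 0.110134; -0.799*log2(0.316) = 1.327941. H(P,Q) = 0.110134 + 1.327941 = 1.4381

1.4381 bits


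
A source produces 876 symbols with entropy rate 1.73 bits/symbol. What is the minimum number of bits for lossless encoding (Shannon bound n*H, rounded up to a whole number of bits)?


Minimum bits >= n * H = 876 * 1.73 = 1515.48, rounded up to a whole number of bits = 1516

1516 bits


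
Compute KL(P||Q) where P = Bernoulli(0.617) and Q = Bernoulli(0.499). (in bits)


KL = p*log2(p/q) + (1-p)*log2((1-p)/(1-q)) = 0.617*log2(0.617/0.499) + 0.383*log2(0.383/0.501) = 0.0405

0.0405 bits


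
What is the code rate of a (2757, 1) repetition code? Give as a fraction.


Rate = k/n = 1/2757

1/2757


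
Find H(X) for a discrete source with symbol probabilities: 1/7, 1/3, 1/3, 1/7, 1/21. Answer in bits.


H = -sum(p_i * log2(p_i)). Terms: -(1/7)*log2(1/7) = 0.401051; -(1/3)*log2(1/3) = 0.528321; -(1/3)*log2(1/3) = 0.528321; -(1/7)*log2(1/7) = 0.401051; -(1/21)*log2(1/21) = 0.209158. H = 0.401051 + 0.528321 + 0.528321 + 0.401051 + 0.209158 = 2.0679

2.0679 bits


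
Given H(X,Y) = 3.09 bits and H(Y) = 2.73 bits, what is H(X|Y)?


H(X|Y) = H(X,Y) - H(Y) = 3.09 - 2.73 = 0.36

0.36 bits


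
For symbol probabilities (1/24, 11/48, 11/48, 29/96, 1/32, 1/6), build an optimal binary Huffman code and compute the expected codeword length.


Huffman construction (repeatedly merge the two least-probable nodes; each merge adds 1 bit to every symbol beneath it): 1/32 + 1/24 = 7/96; 7/96 + 1/6 = 23/96; 11/48 + 11/48 = 11/24; 23/96 + 29/96 = 13/24; 11/24 + 13/24 = 1. Resulting codeword lengths (in the order the probabilities were given): (4, 2, 2, 2, 4, 3). L_avg = sum(p_i * l_i) = 1/24*4 + 11/48*2 + 11/48*2 + 29/96*2 + 1/32*4 + 1/6*3 = 37/16 = 2.3125

2.3125 bits


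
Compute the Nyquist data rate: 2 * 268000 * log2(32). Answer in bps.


Rate = 2 * B * log2(M) = 2 * 268000 * 5.0 = 2680000.0

2680000.0 bps


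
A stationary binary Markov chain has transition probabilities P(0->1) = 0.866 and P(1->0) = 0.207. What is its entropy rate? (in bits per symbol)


Stationary distribution: pi_0 = p10/(p01+p10) = 0.1929, pi_1 = 0.8071. Entropy rate H' = pi_0*H(p01) + pi_1*H(p10) = 0.1929*0.5683 + 0.8071*0.7357 = 0.7034

0.7034 bits/symbol


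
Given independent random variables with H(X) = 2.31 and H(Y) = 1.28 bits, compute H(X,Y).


For independent variables, H(X,Y) = H(X) + H(Y) = 2.31 + 1.28 = 3.59

3.59 bits


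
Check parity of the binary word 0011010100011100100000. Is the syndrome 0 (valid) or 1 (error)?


Syndrome = XOR of all bits = 0 XOR 0 XOR 1 XOR 1 XOR 0 XOR 1 XOR 0 XOR 1 XOR 0 XOR 0 XOR 0 XOR 1 XOR 1 XOR 1 XOR 0 XOR 0 XOR 1 XOR 0 XOR 0 XOR 0 XOR 0 XOR 0 = 0

0


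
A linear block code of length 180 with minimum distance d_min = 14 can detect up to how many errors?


Detection capability = d_min - 1 = 14 - 1 = 13

13 errors


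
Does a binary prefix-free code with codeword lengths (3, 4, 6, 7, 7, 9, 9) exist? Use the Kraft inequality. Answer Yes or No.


Kraft sum = sum(2^(-l_i)) = 0.2227, need <= 1. Result: satisfied (a binary prefix-free code with these lengths exists)

Yes


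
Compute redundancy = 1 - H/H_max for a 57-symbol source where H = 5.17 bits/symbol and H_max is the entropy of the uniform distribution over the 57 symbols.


H_max = log2(K) = log2(57) = 5.8329 bits/symbol. Redundancy = 1 - H/H_max = 1 - 5.17/5.8329 = 1 - 0.8864 = 0.1136

0.1136


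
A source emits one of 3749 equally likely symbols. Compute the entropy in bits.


H = log2(n) = log2(3749) = 11.8723

11.8723 bits


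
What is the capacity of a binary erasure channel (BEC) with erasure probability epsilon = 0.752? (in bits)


C = 1 - epsilon = 1 - 0.752 = 0.248

0.248 bits


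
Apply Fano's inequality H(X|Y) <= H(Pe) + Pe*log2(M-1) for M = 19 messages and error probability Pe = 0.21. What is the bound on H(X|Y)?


H(Pe) = -Pe*log2(Pe) - (1-Pe)*log2(1-Pe) = -0.21*log2(0.21) - 0.79*log2(0.79) = 0.472823 + 0.268660 = 0.7415. Pe*log2(M-1) = 0.21*log2(18) = 0.875684. Bound = H(Pe) + Pe*log2(M-1) = 0.472823 + 0.268660 + 0.875684 = 1.6172

1.6172 bits


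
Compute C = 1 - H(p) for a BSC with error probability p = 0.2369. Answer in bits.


H(p) = -p*log2(p) - (1-p)*log2(1-p) = -0.2369*log2(0.2369) - 0.7631*log2(0.7631) = 0.492195 + 0.297652 = 0.7898. C = 1 - H(p) = 1 - 0.7898 = 0.2102

0.2102 bits


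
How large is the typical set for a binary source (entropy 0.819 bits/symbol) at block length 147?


log2|A_typical| = nH = 147 * 0.819 = 120.393, so |A_typical| ~ 2^120.393 = 1.745e+36

1.745e+36


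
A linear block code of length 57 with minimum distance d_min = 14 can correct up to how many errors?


Correction capability = floor((d-1)/2) = floor((14-1)/2) = 6

6 errors


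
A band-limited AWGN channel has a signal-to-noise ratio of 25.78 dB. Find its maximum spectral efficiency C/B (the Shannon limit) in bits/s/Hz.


SNR_linear = 10^(25.78/10) = 378.4426; C/B = log2(1 + SNR_linear) = log2(1 + 378.4426) = 8.5677

8.5677 bits/s/Hz


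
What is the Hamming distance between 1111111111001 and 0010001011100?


Count differing positions: ^ ^ . ^ ^ ^ . ^ . . ^ . ^ = 8 differences

8


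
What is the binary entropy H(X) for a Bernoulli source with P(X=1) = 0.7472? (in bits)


H = -p*log2(p) - (1-p)*log2(1-p). -0.7472*log2(0.7472) = 0.314148; -0.2528*log2(0.2528) = 0.501538. H = 0.314148 + 0.501538 = 0.8157

0.8157 bits


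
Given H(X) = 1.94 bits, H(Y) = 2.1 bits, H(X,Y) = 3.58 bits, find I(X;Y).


I(X;Y) = H(X) + H(Y) - H(X,Y) = 1.94 + 2.1 - 3.58 = 0.46

0.46 bits


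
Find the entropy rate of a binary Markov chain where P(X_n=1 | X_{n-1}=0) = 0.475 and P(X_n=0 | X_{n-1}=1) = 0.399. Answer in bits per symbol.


Stationary distribution: pi_0 = p10/(p01+p10) = 0.4565, pi_1 = 0.5435. Entropy rate H' = pi_0*H(p01) + pi_1*H(p10) = 0.4565*0.9982 + 0.5435*0.9704 = 0.9831

0.9831 bits/symbol


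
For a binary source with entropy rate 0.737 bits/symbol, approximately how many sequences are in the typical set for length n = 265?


log2|A_typical| = nH = 265 * 0.737 = 195.305, so |A_typical| ~ 2^195.305 = 6.204e+58

6.204e+58


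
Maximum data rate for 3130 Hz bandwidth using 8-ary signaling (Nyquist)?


Rate = 2 * B * log2(M) = 2 * 3130 * 3.0 = 18780.0

18780.0 bps


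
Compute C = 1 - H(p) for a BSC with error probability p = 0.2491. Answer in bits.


H(p) = -p*log2(p) - (1-p)*log2(1-p) = -0.2491*log2(0.2491) - 0.7509*log2(0.7509) = 0.499496 + 0.310352 = 0.8098. C = 1 - H(p) = 1 - 0.8098 = 0.1902

0.1902 bits


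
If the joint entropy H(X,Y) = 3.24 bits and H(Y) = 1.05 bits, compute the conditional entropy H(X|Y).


H(X|Y) = H(X,Y) - H(Y) = 3.24 - 1.05 = 2.19

2.19 bits


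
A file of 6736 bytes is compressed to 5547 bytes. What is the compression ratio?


Ratio = original / compressed = 6736 / 5547 = 1.2144

1.2144


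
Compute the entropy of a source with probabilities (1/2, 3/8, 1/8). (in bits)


H = -sum(p_i * log2(p_i)). Terms: -(1/2)*log2(1/2) = 0.500000; -(3/8)*log2(3/8) = 0.530639; -(1/8)*log2(1/8) = 0.375000. H = 0.500000 + 0.530639 + 0.375000 = 1.4056

1.4056 bits


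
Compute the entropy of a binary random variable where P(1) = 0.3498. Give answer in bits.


H = -p*log2(p) - (1-p)*log2(1-p). -0.3498*log2(0.3498) = 0.530086; -0.6502*log2(0.6502) = 0.403803. H = 0.530086 + 0.403803 = 0.9339

0.9339 bits


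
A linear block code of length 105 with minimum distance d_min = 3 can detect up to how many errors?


Detection capability = d_min - 1 = 3 - 1 = 2

2 errors


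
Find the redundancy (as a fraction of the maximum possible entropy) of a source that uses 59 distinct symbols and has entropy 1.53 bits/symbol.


H_max = log2(K) = log2(59) = 5.8826 bits/symbol. Redundancy = 1 - H/H_max = 1 - 1.53/5.8826 = 1 - 0.2601 = 0.7399

0.7399


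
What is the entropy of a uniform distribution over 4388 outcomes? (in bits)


H = log2(n) = log2(4388) = 12.0993

12.0993 bits


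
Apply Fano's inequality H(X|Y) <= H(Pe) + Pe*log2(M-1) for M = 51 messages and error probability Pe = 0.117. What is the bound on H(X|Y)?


H(Pe) = -Pe*log2(Pe) - (1-Pe)*log2(1-Pe) = -0.117*log2(0.117) - 0.883*log2(0.883) = 0.362164 + 0.158511 = 0.5207. Pe*log2(M-1) = 0.117*log2(50) = 0.660331. Bound = H(Pe) + Pe*log2(M-1) = 0.362164 + 0.158511 + 0.660331 = 1.181

1.181 bits


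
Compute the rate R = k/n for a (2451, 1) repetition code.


Rate = k/n = 1/2451

1/2451


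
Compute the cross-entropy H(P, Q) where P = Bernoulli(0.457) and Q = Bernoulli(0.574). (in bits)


H(P,Q) = -p*log2(q) - (1-p)*log2(1-q). -0.457*log2(0.574) = 0.366001; -0.543*log2(0.426) = 0.668474. H(P,Q) = 0.366001 + 0.668474 = 1.0345

1.0345 bits


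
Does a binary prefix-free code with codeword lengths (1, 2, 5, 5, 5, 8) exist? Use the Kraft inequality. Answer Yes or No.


Kraft sum = sum(2^(-l_i)) = 0.8477, need <= 1. Result: satisfied (a binary prefix-free code with these lengths exists)

Yes


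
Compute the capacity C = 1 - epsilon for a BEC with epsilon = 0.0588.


C = 1 - epsilon = 1 - 0.0588 = 0.9412

0.9412 bits


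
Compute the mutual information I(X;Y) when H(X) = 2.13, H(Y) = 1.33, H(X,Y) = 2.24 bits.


I(X;Y) = H(X) + H(Y) - H(X,Y) = 2.13 + 1.33 - 2.24 = 1.22

1.22 bits


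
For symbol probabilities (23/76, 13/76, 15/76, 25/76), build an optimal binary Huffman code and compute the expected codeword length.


Huffman construction (repeatedly merge the two least-probable nodes; each merge adds 1 bit to every symbol beneath it): 13/76 + 15/76 = 7/19; 23/76 + 25/76 = 12/19; 7/19 + 12/19 = 1. Resulting codeword lengths (in the order the probabilities were given): (2, 2, 2, 2). L_avg = sum(p_i * l_i) = 23/76*2 + 13/76*2 + 15/76*2 + 25/76*2 = 2

2.0 bits


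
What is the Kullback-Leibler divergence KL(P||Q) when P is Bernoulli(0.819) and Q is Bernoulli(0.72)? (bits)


KL = p*log2(p/q) + (1-p)*log2((1-p)/(1-q)) = 0.819*log2(0.819/0.72) + 0.181*log2(0.181/0.28) = 0.0383

0.0383 bits


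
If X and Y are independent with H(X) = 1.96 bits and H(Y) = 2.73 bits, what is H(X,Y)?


For independent variables, H(X,Y) = H(X) + H(Y) = 1.96 + 2.73 = 4.69

4.69 bits


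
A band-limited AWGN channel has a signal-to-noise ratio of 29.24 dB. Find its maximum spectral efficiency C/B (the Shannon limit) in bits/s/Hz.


SNR_linear = 10^(29.24/10) = 839.46; C/B = log2(1 + SNR_linear) = log2(1 + 839.46) = 9.715

9.715 bits/s/Hz


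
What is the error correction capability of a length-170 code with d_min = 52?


Correction capability = floor((d-1)/2) = floor((52-1)/2) = 25

25 errors


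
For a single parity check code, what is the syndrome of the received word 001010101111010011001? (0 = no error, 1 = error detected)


Syndrome = XOR of all bits = 0 XOR 0 XOR 1 XOR 0 XOR 1 XOR 0 XOR 1 XOR 0 XOR 1 XOR 1 XOR 1 XOR 1 XOR 0 XOR 1 XOR 0 XOR 0 XOR 1 XOR 1 XOR 0 XOR 0 XOR 1 = 1

1


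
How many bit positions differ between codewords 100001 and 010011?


Count differing positions: ^ ^ . . ^ . = 3 differences

3


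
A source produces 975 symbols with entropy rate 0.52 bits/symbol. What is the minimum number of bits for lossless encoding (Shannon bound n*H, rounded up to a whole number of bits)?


Minimum bits >= n * H = 975 * 0.52 = 507.0, rounded up to a whole number of bits = 507

507 bits
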